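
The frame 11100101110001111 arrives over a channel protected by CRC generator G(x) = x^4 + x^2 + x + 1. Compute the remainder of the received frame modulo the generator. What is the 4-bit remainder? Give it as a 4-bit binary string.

1000

Modulo-2 division of 11100101110001111 by 10111:
  pos 0: 11100 XOR 10111 = 01011
  pos 1: 10111 XOR 10111 = 00000
  pos 7: 11100 XOR 10111 = 01011
  pos 8: 10110 XOR 10111 = 00001
  pos 12: 11111 XOR 10111 = 01000
Remainder = 1000 (nonzero — an error is detected).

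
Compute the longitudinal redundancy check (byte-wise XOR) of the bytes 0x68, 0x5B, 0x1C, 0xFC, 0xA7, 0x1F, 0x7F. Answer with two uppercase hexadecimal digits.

XOR the bytes together:
  start with 0x68
  0x68 ⊕ 0x5B = 0x33
  0x33 ⊕ 0x1C = 0x2F
  0x2F ⊕ 0xFC = 0xD3
  0xD3 ⊕ 0xA7 = 0x74
  0x74 ⊕ 0x1F = 0x6B
  0x6B ⊕ 0x7F = 0x14

14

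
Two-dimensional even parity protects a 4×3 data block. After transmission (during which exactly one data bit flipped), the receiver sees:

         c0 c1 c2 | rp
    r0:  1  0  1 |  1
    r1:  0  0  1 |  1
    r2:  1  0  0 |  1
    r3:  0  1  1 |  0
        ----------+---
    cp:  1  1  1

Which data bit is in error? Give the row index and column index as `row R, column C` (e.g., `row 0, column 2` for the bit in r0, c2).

Recompute each row's even parity and compare to rp:
  r0: data parity 0, sent rp 1 → mismatch
  r1: data parity 1, sent rp 1 → ok
  r2: data parity 1, sent rp 1 → ok
  r3: data parity 0, sent rp 0 → ok
Recompute each column's even parity and compare to cp:
  c0: data parity 0, sent cp 1 → mismatch
  c1: data parity 1, sent cp 1 → ok
  c2: data parity 1, sent cp 1 → ok
Exactly one row (r0) and one column (c0) fail → the flipped bit is at their intersection.

row 0, column 0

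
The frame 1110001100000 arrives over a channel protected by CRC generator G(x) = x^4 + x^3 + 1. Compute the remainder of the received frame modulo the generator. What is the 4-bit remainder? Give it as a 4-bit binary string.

0000

Modulo-2 division of 1110001100000 by 11001:
  pos 0: 11100 XOR 11001 = 00101
  pos 2: 10101 XOR 11001 = 01100
  pos 3: 11001 XOR 11001 = 00000
Remainder = 0000 (zero — the frame passes the CRC check).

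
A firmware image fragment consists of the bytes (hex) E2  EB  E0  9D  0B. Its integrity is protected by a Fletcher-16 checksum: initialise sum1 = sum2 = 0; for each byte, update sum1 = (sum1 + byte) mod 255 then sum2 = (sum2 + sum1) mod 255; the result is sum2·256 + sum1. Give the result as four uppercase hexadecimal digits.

0758

Running sums (mod 255):
  after byte 0 (E2): sum1=226, sum2=226
  after byte 1 (EB): sum1=206, sum2=177
  after byte 2 (E0): sum1=175, sum2=97
  after byte 3 (9D): sum1=77, sum2=174
  after byte 4 (0B): sum1=88, sum2=7
Checksum = sum2·256 + sum1 = 7·256 + 88 = 1880 = 0x0758.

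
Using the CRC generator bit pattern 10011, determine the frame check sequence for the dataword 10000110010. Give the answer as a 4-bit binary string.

Append 4 zeros: 100001100100000. Divide by 10011 (XOR where the leading bit is 1):
  pos 0: 10000 XOR 10011 = 00011
  pos 3: 11110 XOR 10011 = 01101
  pos 4: 11010 XOR 10011 = 01001
  pos 5: 10011 XOR 10011 = 00000
Remainder (last 4 bits) = 0000. This is the CRC / FCS.

0000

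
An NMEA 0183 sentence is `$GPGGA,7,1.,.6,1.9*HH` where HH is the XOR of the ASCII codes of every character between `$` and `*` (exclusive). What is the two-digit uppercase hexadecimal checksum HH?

40

XOR the ASCII codes of the payload characters:
  'G' = 0x47 → acc = 0x47
  'P' = 0x50 → acc = 0x17
  'G' = 0x47 → acc = 0x50
  'G' = 0x47 → acc = 0x17
  'A' = 0x41 → acc = 0x56
  ',' = 0x2C → acc = 0x7A
  '7' = 0x37 → acc = 0x4D
  ',' = 0x2C → acc = 0x61
  '1' = 0x31 → acc = 0x50
  '.' = 0x2E → acc = 0x7E
  ',' = 0x2C → acc = 0x52
  '.' = 0x2E → acc = 0x7C
  '6' = 0x36 → acc = 0x4A
  ',' = 0x2C → acc = 0x66
  '1' = 0x31 → acc = 0x57
  '.' = 0x2E → acc = 0x79
  '9' = 0x39 → acc = 0x40
Checksum = 0x40.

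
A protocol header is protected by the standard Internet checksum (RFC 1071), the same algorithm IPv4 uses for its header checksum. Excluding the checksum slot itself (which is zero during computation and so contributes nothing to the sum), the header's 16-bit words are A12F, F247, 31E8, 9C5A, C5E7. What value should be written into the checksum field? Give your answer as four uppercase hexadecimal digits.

D85D

One's-complement addition (fold any carry out of bit 15 back into bit 0):
  0xA12F + 0xF247 = 0x19376 → wrap carry → 0x9377
  0x9377 + 0x31E8 = 0x0C55F
  0xC55F + 0x9C5A = 0x161B9 → wrap carry → 0x61BA
  0x61BA + 0xC5E7 = 0x127A1 → wrap carry → 0x27A2
One's-complement sum = 0x27A2.
Checksum = ~0x27A2 & 0xFFFF = 0xD85D.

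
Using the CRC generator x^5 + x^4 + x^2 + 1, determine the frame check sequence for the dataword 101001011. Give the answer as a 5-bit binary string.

Append 5 zeros: 10100101100000. Divide by 110101 (XOR where the leading bit is 1):
  pos 0: 101001 XOR 110101 = 011100
  pos 1: 111000 XOR 110101 = 001101
  pos 3: 110111 XOR 110101 = 000010
  pos 7: 100000 XOR 110101 = 010101
  pos 8: 101010 XOR 110101 = 011111
Remainder (last 5 bits) = 11111. This is the CRC / FCS.

11111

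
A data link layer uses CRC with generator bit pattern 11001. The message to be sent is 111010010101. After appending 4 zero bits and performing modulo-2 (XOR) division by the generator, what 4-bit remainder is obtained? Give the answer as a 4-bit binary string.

1110

Append 4 zeros: 1110100101010000. Divide by 11001 (XOR where the leading bit is 1):
  pos 0: 11101 XOR 11001 = 00100
  pos 2: 10000 XOR 11001 = 01001
  pos 3: 10011 XOR 11001 = 01010
  pos 4: 10100 XOR 11001 = 01101
  pos 5: 11011 XOR 11001 = 00010
  pos 8: 10010 XOR 11001 = 01011
  pos 9: 10110 XOR 11001 = 01111
  pos 10: 11110 XOR 11001 = 00111
Remainder (last 4 bits) = 1110. This is the CRC / FCS.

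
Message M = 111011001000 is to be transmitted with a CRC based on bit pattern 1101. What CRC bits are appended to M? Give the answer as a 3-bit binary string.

Append 3 zeros: 111011001000000. Divide by 1101 (XOR where the leading bit is 1):
  pos 0: 1110 XOR 1101 = 0011
  pos 2: 1111 XOR 1101 = 0010
  pos 4: 1000 XOR 1101 = 0101
  pos 5: 1011 XOR 1101 = 0110
  pos 6: 1100 XOR 1101 = 0001
  pos 9: 1000 XOR 1101 = 0101
  pos 10: 1010 XOR 1101 = 0111
  pos 11: 1110 XOR 1101 = 0011
Remainder (last 3 bits) = 011. This is the CRC / FCS.

011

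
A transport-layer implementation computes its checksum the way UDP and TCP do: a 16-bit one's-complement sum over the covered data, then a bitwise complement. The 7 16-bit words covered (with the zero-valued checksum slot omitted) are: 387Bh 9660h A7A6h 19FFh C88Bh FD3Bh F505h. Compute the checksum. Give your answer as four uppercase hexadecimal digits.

B4B0

One's-complement addition (fold any carry out of bit 15 back into bit 0):
  0x387B + 0x9660 = 0x0CEDB
  0xCEDB + 0xA7A6 = 0x17681 → wrap carry → 0x7682
  0x7682 + 0x19FF = 0x09081
  0x9081 + 0xC88B = 0x1590C → wrap carry → 0x590D
  0x590D + 0xFD3B = 0x15648 → wrap carry → 0x5649
  0x5649 + 0xF505 = 0x14B4E → wrap carry → 0x4B4F
One's-complement sum = 0x4B4F.
Checksum = ~0x4B4F & 0xFFFF = 0xB4B0.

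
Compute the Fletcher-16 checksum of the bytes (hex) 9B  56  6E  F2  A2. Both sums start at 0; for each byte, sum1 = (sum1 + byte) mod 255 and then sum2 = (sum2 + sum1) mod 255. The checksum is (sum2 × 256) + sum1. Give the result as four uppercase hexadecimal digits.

37F5

Running sums (mod 255):
  after byte 0 (9B): sum1=155, sum2=155
  after byte 1 (56): sum1=241, sum2=141
  after byte 2 (6E): sum1=96, sum2=237
  after byte 3 (F2): sum1=83, sum2=65
  after byte 4 (A2): sum1=245, sum2=55
Checksum = sum2·256 + sum1 = 55·256 + 245 = 14325 = 0x37F5.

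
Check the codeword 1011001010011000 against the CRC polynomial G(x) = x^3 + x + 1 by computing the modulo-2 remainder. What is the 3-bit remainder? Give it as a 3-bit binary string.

Modulo-2 division of 1011001010011000 by 1011:
  pos 0: 1011 XOR 1011 = 0000
  pos 6: 1010 XOR 1011 = 0001
  pos 9: 1011 XOR 1011 = 0000
Remainder = 000 (zero — the frame passes the CRC check).

000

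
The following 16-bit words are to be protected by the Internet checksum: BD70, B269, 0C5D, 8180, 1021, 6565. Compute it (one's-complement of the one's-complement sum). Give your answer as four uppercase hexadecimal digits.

One's-complement addition (fold any carry out of bit 15 back into bit 0):
  0xBD70 + 0xB269 = 0x16FD9 → wrap carry → 0x6FDA
  0x6FDA + 0x0C5D = 0x07C37
  0x7C37 + 0x8180 = 0x0FDB7
  0xFDB7 + 0x1021 = 0x10DD8 → wrap carry → 0x0DD9
  0x0DD9 + 0x6565 = 0x0733E
One's-complement sum = 0x733E.
Checksum = ~0x733E & 0xFFFF = 0x8CC1.

8CC1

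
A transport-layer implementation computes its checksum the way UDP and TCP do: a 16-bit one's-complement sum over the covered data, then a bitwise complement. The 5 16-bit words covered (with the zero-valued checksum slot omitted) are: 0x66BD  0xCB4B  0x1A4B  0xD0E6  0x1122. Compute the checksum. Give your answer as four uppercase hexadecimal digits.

D1A2

One's-complement addition (fold any carry out of bit 15 back into bit 0):
  0x66BD + 0xCB4B = 0x13208 → wrap carry → 0x3209
  0x3209 + 0x1A4B = 0x04C54
  0x4C54 + 0xD0E6 = 0x11D3A → wrap carry → 0x1D3B
  0x1D3B + 0x1122 = 0x02E5D
One's-complement sum = 0x2E5D.
Checksum = ~0x2E5D & 0xFFFF = 0xD1A2.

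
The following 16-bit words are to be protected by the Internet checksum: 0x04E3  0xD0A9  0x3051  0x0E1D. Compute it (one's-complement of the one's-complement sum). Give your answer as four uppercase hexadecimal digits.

EC04

One's-complement addition (fold any carry out of bit 15 back into bit 0):
  0x04E3 + 0xD0A9 = 0x0D58C
  0xD58C + 0x3051 = 0x105DD → wrap carry → 0x05DE
  0x05DE + 0x0E1D = 0x013FB
One's-complement sum = 0x13FB.
Checksum = ~0x13FB & 0xFFFF = 0xEC04.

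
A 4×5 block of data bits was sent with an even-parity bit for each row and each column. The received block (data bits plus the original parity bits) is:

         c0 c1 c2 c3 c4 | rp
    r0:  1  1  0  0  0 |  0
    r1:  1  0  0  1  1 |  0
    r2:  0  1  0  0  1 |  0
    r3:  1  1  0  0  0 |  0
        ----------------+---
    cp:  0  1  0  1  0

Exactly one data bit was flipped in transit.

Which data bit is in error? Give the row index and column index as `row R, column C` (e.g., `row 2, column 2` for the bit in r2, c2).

row 1, column 0

Recompute each row's even parity and compare to rp:
  r0: data parity 0, sent rp 0 → ok
  r1: data parity 1, sent rp 0 → mismatch
  r2: data parity 0, sent rp 0 → ok
  r3: data parity 0, sent rp 0 → ok
Recompute each column's even parity and compare to cp:
  c0: data parity 1, sent cp 0 → mismatch
  c1: data parity 1, sent cp 1 → ok
  c2: data parity 0, sent cp 0 → ok
  c3: data parity 1, sent cp 1 → ok
  c4: data parity 0, sent cp 0 → ok
Exactly one row (r1) and one column (c0) fail → the flipped bit is at their intersection.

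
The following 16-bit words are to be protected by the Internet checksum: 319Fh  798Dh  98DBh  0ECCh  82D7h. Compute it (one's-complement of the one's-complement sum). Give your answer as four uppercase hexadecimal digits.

One's-complement addition (fold any carry out of bit 15 back into bit 0):
  0x319F + 0x798D = 0x0AB2C
  0xAB2C + 0x98DB = 0x14407 → wrap carry → 0x4408
  0x4408 + 0x0ECC = 0x052D4
  0x52D4 + 0x82D7 = 0x0D5AB
One's-complement sum = 0xD5AB.
Checksum = ~0xD5AB & 0xFFFF = 0x2A54.

2A54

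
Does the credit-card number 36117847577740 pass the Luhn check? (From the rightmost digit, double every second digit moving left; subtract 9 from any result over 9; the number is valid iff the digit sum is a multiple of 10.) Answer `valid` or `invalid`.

From the right, keep odd positions and double even positions (subtract 9 from any doubled value over 9):
  doubled (positions 2,4,...): 8 5 1 8 5 2 6 → sum 35
  kept (positions 1,3,...): 0 7 7 7 8 1 6 → sum 36
Total = 71.
71 mod 10 = 1, so the number is invalid.

invalid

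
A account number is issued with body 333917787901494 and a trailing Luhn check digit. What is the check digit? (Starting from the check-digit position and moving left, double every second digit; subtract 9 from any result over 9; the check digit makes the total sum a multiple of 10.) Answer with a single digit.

Partial digits right→left: 4 9 4 1 0 9 7 8 7 7 1 9 3 3 3
Double every second digit counting from the check-digit position (so the 1st, 3rd, 5th, ... of the partial from the right).
  doubled (with −9 where >9): 8 8 0 5 5 2 6 6 → sum 40
  kept as-is: 9 1 9 8 7 9 3 → sum 46
Total = 40 + 46 = 86.
Check digit = (10 − (86 mod 10)) mod 10 = 4.

4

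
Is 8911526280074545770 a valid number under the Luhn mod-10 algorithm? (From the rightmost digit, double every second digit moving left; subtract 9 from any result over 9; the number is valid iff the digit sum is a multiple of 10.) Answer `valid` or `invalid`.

invalid

From the right, keep odd positions and double even positions (subtract 9 from any doubled value over 9):
  doubled (positions 2,4,...): 5 1 1 5 0 4 4 2 9 → sum 31
  kept (positions 1,3,...): 0 7 4 4 0 8 6 5 1 8 → sum 43
Total = 74.
74 mod 10 = 4, so the number is invalid.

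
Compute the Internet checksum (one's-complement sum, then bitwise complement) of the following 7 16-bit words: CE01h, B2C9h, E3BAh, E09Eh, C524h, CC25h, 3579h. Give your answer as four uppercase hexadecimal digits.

One's-complement addition (fold any carry out of bit 15 back into bit 0):
  0xCE01 + 0xB2C9 = 0x180CA → wrap carry → 0x80CB
  0x80CB + 0xE3BA = 0x16485 → wrap carry → 0x6486
  0x6486 + 0xE09E = 0x14524 → wrap carry → 0x4525
  0x4525 + 0xC524 = 0x10A49 → wrap carry → 0x0A4A
  0x0A4A + 0xCC25 = 0x0D66F
  0xD66F + 0x3579 = 0x10BE8 → wrap carry → 0x0BE9
One's-complement sum = 0x0BE9.
Checksum = ~0x0BE9 & 0xFFFF = 0xF416.

F416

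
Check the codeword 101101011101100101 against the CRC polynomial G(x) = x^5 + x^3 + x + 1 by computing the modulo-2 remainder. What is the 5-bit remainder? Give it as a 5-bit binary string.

10011

Modulo-2 division of 101101011101100101 by 101011:
  pos 0: 101101 XOR 101011 = 000110
  pos 3: 110011 XOR 101011 = 011000
  pos 4: 110001 XOR 101011 = 011010
  pos 5: 110100 XOR 101011 = 011111
  pos 6: 111111 XOR 101011 = 010100
  pos 7: 101001 XOR 101011 = 000010
  pos 11: 100010 XOR 101011 = 001001
Remainder = 10011 (nonzero — an error is detected).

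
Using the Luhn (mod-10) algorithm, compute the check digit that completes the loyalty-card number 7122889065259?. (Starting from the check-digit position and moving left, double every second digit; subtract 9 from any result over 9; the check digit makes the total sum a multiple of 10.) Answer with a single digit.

8

Partial digits right→left: 9 5 2 5 6 0 9 8 8 2 2 1 7
Double every second digit counting from the check-digit position (so the 1st, 3rd, 5th, ... of the partial from the right).
  doubled (with −9 where >9): 9 4 3 9 7 4 5 → sum 41
  kept as-is: 5 5 0 8 2 1 → sum 21
Total = 41 + 21 = 62.
Check digit = (10 − (62 mod 10)) mod 10 = 8.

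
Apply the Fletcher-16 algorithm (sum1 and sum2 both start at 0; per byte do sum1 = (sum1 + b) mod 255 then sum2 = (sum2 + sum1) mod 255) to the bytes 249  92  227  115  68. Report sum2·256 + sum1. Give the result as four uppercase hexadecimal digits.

Running sums (mod 255):
  after byte 0 (249): sum1=249, sum2=249
  after byte 1 (92): sum1=86, sum2=80
  after byte 2 (227): sum1=58, sum2=138
  after byte 3 (115): sum1=173, sum2=56
  after byte 4 (68): sum1=241, sum2=42
Checksum = sum2·256 + sum1 = 42·256 + 241 = 10993 = 0x2AF1.

2AF1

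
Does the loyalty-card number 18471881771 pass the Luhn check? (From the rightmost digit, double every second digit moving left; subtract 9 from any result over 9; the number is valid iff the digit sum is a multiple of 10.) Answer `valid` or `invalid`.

invalid

From the right, keep odd positions and double even positions (subtract 9 from any doubled value over 9):
  doubled (positions 2,4,...): 5 2 7 5 7 → sum 26
  kept (positions 1,3,...): 1 7 8 1 4 1 → sum 22
Total = 48.
48 mod 10 = 8, so the number is invalid.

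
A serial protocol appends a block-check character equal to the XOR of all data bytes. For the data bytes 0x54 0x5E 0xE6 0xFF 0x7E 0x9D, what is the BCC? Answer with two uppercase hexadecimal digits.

F0

XOR the bytes together:
  start with 0x54
  0x54 ⊕ 0x5E = 0x0A
  0x0A ⊕ 0xE6 = 0xEC
  0xEC ⊕ 0xFF = 0x13
  0x13 ⊕ 0x7E = 0x6D
  0x6D ⊕ 0x9D = 0xF0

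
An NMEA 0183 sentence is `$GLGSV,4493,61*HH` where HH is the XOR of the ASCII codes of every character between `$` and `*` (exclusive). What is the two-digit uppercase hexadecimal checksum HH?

XOR the ASCII codes of the payload characters:
  'G' = 0x47 → acc = 0x47
  'L' = 0x4C → acc = 0x0B
  'G' = 0x47 → acc = 0x4C
  'S' = 0x53 → acc = 0x1F
  'V' = 0x56 → acc = 0x49
  ',' = 0x2C → acc = 0x65
  '4' = 0x34 → acc = 0x51
  '4' = 0x34 → acc = 0x65
  '9' = 0x39 → acc = 0x5C
  '3' = 0x33 → acc = 0x6F
  ',' = 0x2C → acc = 0x43
  '6' = 0x36 → acc = 0x75
  '1' = 0x31 → acc = 0x44
Checksum = 0x44.

44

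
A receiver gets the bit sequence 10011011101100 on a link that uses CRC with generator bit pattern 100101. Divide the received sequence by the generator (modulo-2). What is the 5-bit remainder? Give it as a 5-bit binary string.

Modulo-2 division of 10011011101100 by 100101:
  pos 0: 100110 XOR 100101 = 000011
  pos 4: 111110 XOR 100101 = 011011
  pos 5: 110111 XOR 100101 = 010010
  pos 6: 100101 XOR 100101 = 000000
Remainder = 00000 (zero — the frame passes the CRC check).

00000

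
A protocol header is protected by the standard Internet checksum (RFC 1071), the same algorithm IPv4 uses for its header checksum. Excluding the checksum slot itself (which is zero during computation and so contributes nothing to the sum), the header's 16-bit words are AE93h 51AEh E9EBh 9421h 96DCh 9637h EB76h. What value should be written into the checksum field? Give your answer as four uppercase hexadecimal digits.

One's-complement addition (fold any carry out of bit 15 back into bit 0):
  0xAE93 + 0x51AE = 0x10041 → wrap carry → 0x0042
  0x0042 + 0xE9EB = 0x0EA2D
  0xEA2D + 0x9421 = 0x17E4E → wrap carry → 0x7E4F
  0x7E4F + 0x96DC = 0x1152B → wrap carry → 0x152C
  0x152C + 0x9637 = 0x0AB63
  0xAB63 + 0xEB76 = 0x196D9 → wrap carry → 0x96DA
One's-complement sum = 0x96DA.
Checksum = ~0x96DA & 0xFFFF = 0x6925.

6925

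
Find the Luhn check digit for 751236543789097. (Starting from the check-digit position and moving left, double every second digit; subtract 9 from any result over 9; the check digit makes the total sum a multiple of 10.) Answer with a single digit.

6

Partial digits right→left: 7 9 0 9 8 7 3 4 5 6 3 2 1 5 7
Double every second digit counting from the check-digit position (so the 1st, 3rd, 5th, ... of the partial from the right).
  doubled (with −9 where >9): 5 0 7 6 1 6 2 5 → sum 32
  kept as-is: 9 9 7 4 6 2 5 → sum 42
Total = 32 + 42 = 74.
Check digit = (10 − (74 mod 10)) mod 10 = 6.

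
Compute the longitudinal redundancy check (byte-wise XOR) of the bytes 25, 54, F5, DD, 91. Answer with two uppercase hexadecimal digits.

XOR the bytes together:
  start with 0x25
  0x25 ⊕ 0x54 = 0x71
  0x71 ⊕ 0xF5 = 0x84
  0x84 ⊕ 0xDD = 0x59
  0x59 ⊕ 0x91 = 0xC8

C8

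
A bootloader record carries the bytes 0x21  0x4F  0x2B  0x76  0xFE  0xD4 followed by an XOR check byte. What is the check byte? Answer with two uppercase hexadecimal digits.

19

XOR the bytes together:
  start with 0x21
  0x21 ⊕ 0x4F = 0x6E
  0x6E ⊕ 0x2B = 0x45
  0x45 ⊕ 0x76 = 0x33
  0x33 ⊕ 0xFE = 0xCD
  0xCD ⊕ 0xD4 = 0x19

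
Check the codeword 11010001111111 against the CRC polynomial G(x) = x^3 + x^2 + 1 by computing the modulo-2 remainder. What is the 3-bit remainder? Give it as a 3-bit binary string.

Modulo-2 division of 11010001111111 by 1101:
  pos 0: 1101 XOR 1101 = 0000
  pos 7: 1111 XOR 1101 = 0010
  pos 9: 1011 XOR 1101 = 0110
  pos 10: 1101 XOR 1101 = 0000
Remainder = 000 (zero — the frame passes the CRC check).

000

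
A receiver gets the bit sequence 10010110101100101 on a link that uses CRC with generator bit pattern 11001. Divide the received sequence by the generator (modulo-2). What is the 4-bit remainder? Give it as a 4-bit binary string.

Modulo-2 division of 10010110101100101 by 11001:
  pos 0: 10010 XOR 11001 = 01011
  pos 1: 10111 XOR 11001 = 01110
  pos 2: 11101 XOR 11001 = 00100
  pos 4: 10001 XOR 11001 = 01000
  pos 5: 10000 XOR 11001 = 01001
  pos 6: 10011 XOR 11001 = 01010
  pos 7: 10101 XOR 11001 = 01100
  pos 8: 11000 XOR 11001 = 00001
  pos 12: 10101 XOR 11001 = 01100
Remainder = 1100 (nonzero — an error is detected).

1100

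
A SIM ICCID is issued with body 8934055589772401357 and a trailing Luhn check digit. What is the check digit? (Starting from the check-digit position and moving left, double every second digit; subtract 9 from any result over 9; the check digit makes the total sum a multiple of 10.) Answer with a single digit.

0

Partial digits right→left: 7 5 3 1 0 4 2 7 7 9 8 5 5 5 0 4 3 9 8
Double every second digit counting from the check-digit position (so the 1st, 3rd, 5th, ... of the partial from the right).
  doubled (with −9 where >9): 5 6 0 4 5 7 1 0 6 7 → sum 41
  kept as-is: 5 1 4 7 9 5 5 4 9 → sum 49
Total = 41 + 49 = 90.
Check digit = (10 − (90 mod 10)) mod 10 = 0.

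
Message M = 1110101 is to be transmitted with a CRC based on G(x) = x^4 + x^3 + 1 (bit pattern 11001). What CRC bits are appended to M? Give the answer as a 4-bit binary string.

Append 4 zeros: 11101010000. Divide by 11001 (XOR where the leading bit is 1):
  pos 0: 11101 XOR 11001 = 00100
  pos 2: 10001 XOR 11001 = 01000
  pos 3: 10000 XOR 11001 = 01001
  pos 4: 10010 XOR 11001 = 01011
  pos 5: 10110 XOR 11001 = 01111
  pos 6: 11110 XOR 11001 = 00111
Remainder (last 4 bits) = 0111. This is the CRC / FCS.

0111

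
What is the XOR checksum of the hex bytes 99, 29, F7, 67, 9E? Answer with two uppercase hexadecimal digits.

BE

XOR the bytes together:
  start with 0x99
  0x99 ⊕ 0x29 = 0xB0
  0xB0 ⊕ 0xF7 = 0x47
  0x47 ⊕ 0x67 = 0x20
  0x20 ⊕ 0x9E = 0xBE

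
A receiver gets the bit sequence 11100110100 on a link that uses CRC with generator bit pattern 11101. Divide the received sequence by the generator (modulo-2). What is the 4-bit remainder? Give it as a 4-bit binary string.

0000

Modulo-2 division of 11100110100 by 11101:
  pos 0: 11100 XOR 11101 = 00001
  pos 4: 11101 XOR 11101 = 00000
Remainder = 0000 (zero — the frame passes the CRC check).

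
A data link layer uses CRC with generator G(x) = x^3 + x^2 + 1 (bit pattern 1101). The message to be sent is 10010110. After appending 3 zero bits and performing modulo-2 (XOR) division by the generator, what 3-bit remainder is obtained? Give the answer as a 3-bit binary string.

000

Append 3 zeros: 10010110000. Divide by 1101 (XOR where the leading bit is 1):
  pos 0: 1001 XOR 1101 = 0100
  pos 1: 1000 XOR 1101 = 0101
  pos 2: 1011 XOR 1101 = 0110
  pos 3: 1101 XOR 1101 = 0000
Remainder (last 3 bits) = 000. This is the CRC / FCS.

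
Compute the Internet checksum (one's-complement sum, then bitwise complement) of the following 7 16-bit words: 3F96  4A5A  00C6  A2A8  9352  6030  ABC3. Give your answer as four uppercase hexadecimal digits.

335A

One's-complement addition (fold any carry out of bit 15 back into bit 0):
  0x3F96 + 0x4A5A = 0x089F0
  0x89F0 + 0x00C6 = 0x08AB6
  0x8AB6 + 0xA2A8 = 0x12D5E → wrap carry → 0x2D5F
  0x2D5F + 0x9352 = 0x0C0B1
  0xC0B1 + 0x6030 = 0x120E1 → wrap carry → 0x20E2
  0x20E2 + 0xABC3 = 0x0CCA5
One's-complement sum = 0xCCA5.
Checksum = ~0xCCA5 & 0xFFFF = 0x335A.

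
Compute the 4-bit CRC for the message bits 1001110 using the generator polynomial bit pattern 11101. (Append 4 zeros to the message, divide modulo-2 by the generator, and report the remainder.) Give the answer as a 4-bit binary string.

Append 4 zeros: 10011100000. Divide by 11101 (XOR where the leading bit is 1):
  pos 0: 10011 XOR 11101 = 01110
  pos 1: 11101 XOR 11101 = 00000
Remainder (last 4 bits) = 0000. This is the CRC / FCS.

0000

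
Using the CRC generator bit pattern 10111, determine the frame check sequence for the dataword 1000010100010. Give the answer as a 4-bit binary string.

Append 4 zeros: 10000101000100000. Divide by 10111 (XOR where the leading bit is 1):
  pos 0: 10000 XOR 10111 = 00111
  pos 2: 11110 XOR 10111 = 01001
  pos 3: 10011 XOR 10111 = 00100
  pos 5: 10000 XOR 10111 = 00111
  pos 7: 11101 XOR 10111 = 01010
  pos 8: 10100 XOR 10111 = 00011
  pos 11: 11000 XOR 10111 = 01111
  pos 12: 11110 XOR 10111 = 01001
Remainder (last 4 bits) = 1001. This is the CRC / FCS.

1001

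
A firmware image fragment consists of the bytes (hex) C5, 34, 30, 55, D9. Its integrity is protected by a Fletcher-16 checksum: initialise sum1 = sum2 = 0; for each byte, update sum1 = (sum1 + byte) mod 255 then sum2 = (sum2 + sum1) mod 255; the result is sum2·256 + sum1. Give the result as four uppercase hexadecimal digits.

C259

Running sums (mod 255):
  after byte 0 (C5): sum1=197, sum2=197
  after byte 1 (34): sum1=249, sum2=191
  after byte 2 (30): sum1=42, sum2=233
  after byte 3 (55): sum1=127, sum2=105
  after byte 4 (D9): sum1=89, sum2=194
Checksum = sum2·256 + sum1 = 194·256 + 89 = 49753 = 0xC259.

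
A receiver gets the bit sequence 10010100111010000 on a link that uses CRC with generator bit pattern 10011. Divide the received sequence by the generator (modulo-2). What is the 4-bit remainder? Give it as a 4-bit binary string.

Modulo-2 division of 10010100111010000 by 10011:
  pos 0: 10010 XOR 10011 = 00001
  pos 4: 11001 XOR 10011 = 01010
  pos 5: 10101 XOR 10011 = 00110
  pos 7: 11010 XOR 10011 = 01001
  pos 8: 10011 XOR 10011 = 00000
Remainder = 0000 (zero — the frame passes the CRC check).

0000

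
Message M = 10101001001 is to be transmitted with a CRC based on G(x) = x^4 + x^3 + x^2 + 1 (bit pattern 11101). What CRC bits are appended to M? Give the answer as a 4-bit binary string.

0010

Append 4 zeros: 101010010010000. Divide by 11101 (XOR where the leading bit is 1):
  pos 0: 10101 XOR 11101 = 01000
  pos 1: 10000 XOR 11101 = 01101
  pos 2: 11010 XOR 11101 = 00111
  pos 4: 11110 XOR 11101 = 00011
  pos 7: 11010 XOR 11101 = 00111
  pos 9: 11100 XOR 11101 = 00001
Remainder (last 4 bits) = 0010. This is the CRC / FCS.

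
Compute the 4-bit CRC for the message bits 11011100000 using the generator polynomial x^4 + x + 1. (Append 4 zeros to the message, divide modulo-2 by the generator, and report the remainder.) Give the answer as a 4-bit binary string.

Append 4 zeros: 110111000000000. Divide by 10011 (XOR where the leading bit is 1):
  pos 0: 11011 XOR 10011 = 01000
  pos 1: 10001 XOR 10011 = 00010
  pos 4: 10000 XOR 10011 = 00011
  pos 7: 11000 XOR 10011 = 01011
  pos 8: 10110 XOR 10011 = 00101
  pos 10: 10100 XOR 10011 = 00111
Remainder (last 4 bits) = 0111. This is the CRC / FCS.

0111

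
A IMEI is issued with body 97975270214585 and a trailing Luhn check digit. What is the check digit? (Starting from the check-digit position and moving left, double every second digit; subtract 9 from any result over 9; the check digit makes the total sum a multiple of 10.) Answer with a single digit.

8

Partial digits right→left: 5 8 5 4 1 2 0 7 2 5 7 9 7 9
Double every second digit counting from the check-digit position (so the 1st, 3rd, 5th, ... of the partial from the right).
  doubled (with −9 where >9): 1 1 2 0 4 5 5 → sum 18
  kept as-is: 8 4 2 7 5 9 9 → sum 44
Total = 18 + 44 = 62.
Check digit = (10 − (62 mod 10)) mod 10 = 8.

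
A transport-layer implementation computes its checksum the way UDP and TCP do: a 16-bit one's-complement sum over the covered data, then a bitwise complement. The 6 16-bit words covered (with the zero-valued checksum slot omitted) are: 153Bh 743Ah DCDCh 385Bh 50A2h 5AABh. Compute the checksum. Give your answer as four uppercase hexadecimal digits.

One's-complement addition (fold any carry out of bit 15 back into bit 0):
  0x153B + 0x743A = 0x08975
  0x8975 + 0xDCDC = 0x16651 → wrap carry → 0x6652
  0x6652 + 0x385B = 0x09EAD
  0x9EAD + 0x50A2 = 0x0EF4F
  0xEF4F + 0x5AAB = 0x149FA → wrap carry → 0x49FB
One's-complement sum = 0x49FB.
Checksum = ~0x49FB & 0xFFFF = 0xB604.

B604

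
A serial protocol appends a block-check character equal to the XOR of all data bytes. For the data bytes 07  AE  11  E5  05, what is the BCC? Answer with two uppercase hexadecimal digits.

XOR the bytes together:
  start with 0x07
  0x07 ⊕ 0xAE = 0xA9
  0xA9 ⊕ 0x11 = 0xB8
  0xB8 ⊕ 0xE5 = 0x5D
  0x5D ⊕ 0x05 = 0x58

58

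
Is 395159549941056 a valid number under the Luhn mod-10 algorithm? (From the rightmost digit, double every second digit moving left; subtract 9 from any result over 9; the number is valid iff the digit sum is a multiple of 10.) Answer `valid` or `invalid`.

From the right, keep odd positions and double even positions (subtract 9 from any doubled value over 9):
  doubled (positions 2,4,...): 1 2 9 8 9 2 9 → sum 40
  kept (positions 1,3,...): 6 0 4 9 5 5 5 3 → sum 37
Total = 77.
77 mod 10 = 7, so the number is invalid.

invalid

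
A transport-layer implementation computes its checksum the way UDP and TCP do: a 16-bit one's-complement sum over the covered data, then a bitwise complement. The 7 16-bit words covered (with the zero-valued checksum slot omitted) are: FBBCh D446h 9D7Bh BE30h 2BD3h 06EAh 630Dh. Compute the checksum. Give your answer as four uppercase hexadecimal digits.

One's-complement addition (fold any carry out of bit 15 back into bit 0):
  0xFBBC + 0xD446 = 0x1D002 → wrap carry → 0xD003
  0xD003 + 0x9D7B = 0x16D7E → wrap carry → 0x6D7F
  0x6D7F + 0xBE30 = 0x12BAF → wrap carry → 0x2BB0
  0x2BB0 + 0x2BD3 = 0x05783
  0x5783 + 0x06EA = 0x05E6D
  0x5E6D + 0x630D = 0x0C17A
One's-complement sum = 0xC17A.
Checksum = ~0xC17A & 0xFFFF = 0x3E85.

3E85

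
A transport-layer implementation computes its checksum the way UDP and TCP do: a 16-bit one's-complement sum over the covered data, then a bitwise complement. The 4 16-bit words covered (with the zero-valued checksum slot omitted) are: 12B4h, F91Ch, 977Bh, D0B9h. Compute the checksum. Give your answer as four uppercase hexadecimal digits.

One's-complement addition (fold any carry out of bit 15 back into bit 0):
  0x12B4 + 0xF91C = 0x10BD0 → wrap carry → 0x0BD1
  0x0BD1 + 0x977B = 0x0A34C
  0xA34C + 0xD0B9 = 0x17405 → wrap carry → 0x7406
One's-complement sum = 0x7406.
Checksum = ~0x7406 & 0xFFFF = 0x8BF9.

8BF9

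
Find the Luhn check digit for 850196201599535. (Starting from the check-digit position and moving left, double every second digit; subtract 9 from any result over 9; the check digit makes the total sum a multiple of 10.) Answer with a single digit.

Partial digits right→left: 5 3 5 9 9 5 1 0 2 6 9 1 0 5 8
Double every second digit counting from the check-digit position (so the 1st, 3rd, 5th, ... of the partial from the right).
  doubled (with −9 where >9): 1 1 9 2 4 9 0 7 → sum 33
  kept as-is: 3 9 5 0 6 1 5 → sum 29
Total = 33 + 29 = 62.
Check digit = (10 − (62 mod 10)) mod 10 = 8.

8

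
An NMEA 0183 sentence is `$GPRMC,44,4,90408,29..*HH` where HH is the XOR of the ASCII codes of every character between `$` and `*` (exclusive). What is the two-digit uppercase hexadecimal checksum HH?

XOR the ASCII codes of the payload characters:
  'G' = 0x47 → acc = 0x47
  'P' = 0x50 → acc = 0x17
  'R' = 0x52 → acc = 0x45
  'M' = 0x4D → acc = 0x08
  'C' = 0x43 → acc = 0x4B
  ',' = 0x2C → acc = 0x67
  '4' = 0x34 → acc = 0x53
  '4' = 0x34 → acc = 0x67
  ',' = 0x2C → acc = 0x4B
  '4' = 0x34 → acc = 0x7F
  ',' = 0x2C → acc = 0x53
  '9' = 0x39 → acc = 0x6A
  '0' = 0x30 → acc = 0x5A
  '4' = 0x34 → acc = 0x6E
  '0' = 0x30 → acc = 0x5E
  '8' = 0x38 → acc = 0x66
  ',' = 0x2C → acc = 0x4A
  '2' = 0x32 → acc = 0x78
  '9' = 0x39 → acc = 0x41
  '.' = 0x2E → acc = 0x6F
  '.' = 0x2E → acc = 0x41
Checksum = 0x41.

41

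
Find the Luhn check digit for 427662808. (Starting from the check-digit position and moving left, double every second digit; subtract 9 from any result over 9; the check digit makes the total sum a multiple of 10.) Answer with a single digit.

Partial digits right→left: 8 0 8 2 6 6 7 2 4
Double every second digit counting from the check-digit position (so the 1st, 3rd, 5th, ... of the partial from the right).
  doubled (with −9 where >9): 7 7 3 5 8 → sum 30
  kept as-is: 0 2 6 2 → sum 10
Total = 30 + 10 = 40.
Check digit = (10 − (40 mod 10)) mod 10 = 0.

0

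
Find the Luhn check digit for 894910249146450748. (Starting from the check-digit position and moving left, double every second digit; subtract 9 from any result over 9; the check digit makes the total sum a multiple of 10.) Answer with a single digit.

Partial digits right→left: 8 4 7 0 5 4 6 4 1 9 4 2 0 1 9 4 9 8
Double every second digit counting from the check-digit position (so the 1st, 3rd, 5th, ... of the partial from the right).
  doubled (with −9 where >9): 7 5 1 3 2 8 0 9 9 → sum 44
  kept as-is: 4 0 4 4 9 2 1 4 8 → sum 36
Total = 44 + 36 = 80.
Check digit = (10 − (80 mod 10)) mod 10 = 0.

0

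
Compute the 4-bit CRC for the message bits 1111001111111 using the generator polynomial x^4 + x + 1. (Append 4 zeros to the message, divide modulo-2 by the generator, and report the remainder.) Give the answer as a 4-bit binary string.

Append 4 zeros: 11110011111110000. Divide by 10011 (XOR where the leading bit is 1):
  pos 0: 11110 XOR 10011 = 01101
  pos 1: 11010 XOR 10011 = 01001
  pos 2: 10011 XOR 10011 = 00000
  pos 7: 11111 XOR 10011 = 01100
  pos 8: 11001 XOR 10011 = 01010
  pos 9: 10100 XOR 10011 = 00111
  pos 11: 11100 XOR 10011 = 01111
  pos 12: 11110 XOR 10011 = 01101
Remainder (last 4 bits) = 1101. This is the CRC / FCS.

1101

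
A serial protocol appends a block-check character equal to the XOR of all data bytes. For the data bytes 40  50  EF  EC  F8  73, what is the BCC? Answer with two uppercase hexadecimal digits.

XOR the bytes together:
  start with 0x40
  0x40 ⊕ 0x50 = 0x10
  0x10 ⊕ 0xEF = 0xFF
  0xFF ⊕ 0xEC = 0x13
  0x13 ⊕ 0xF8 = 0xEB
  0xEB ⊕ 0x73 = 0x98

98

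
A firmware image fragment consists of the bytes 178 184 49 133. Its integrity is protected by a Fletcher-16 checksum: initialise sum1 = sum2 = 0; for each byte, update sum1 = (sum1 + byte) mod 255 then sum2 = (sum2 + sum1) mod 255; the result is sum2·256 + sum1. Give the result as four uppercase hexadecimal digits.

DC22

Running sums (mod 255):
  after byte 0 (178): sum1=178, sum2=178
  after byte 1 (184): sum1=107, sum2=30
  after byte 2 (49): sum1=156, sum2=186
  after byte 3 (133): sum1=34, sum2=220
Checksum = sum2·256 + sum1 = 220·256 + 34 = 56354 = 0xDC22.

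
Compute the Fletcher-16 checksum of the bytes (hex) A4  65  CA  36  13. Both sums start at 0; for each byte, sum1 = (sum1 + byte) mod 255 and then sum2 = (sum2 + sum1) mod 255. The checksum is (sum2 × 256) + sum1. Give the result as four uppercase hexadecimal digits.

Running sums (mod 255):
  after byte 0 (A4): sum1=164, sum2=164
  after byte 1 (65): sum1=10, sum2=174
  after byte 2 (CA): sum1=212, sum2=131
  after byte 3 (36): sum1=11, sum2=142
  after byte 4 (13): sum1=30, sum2=172
Checksum = sum2·256 + sum1 = 172·256 + 30 = 44062 = 0xAC1E.

AC1E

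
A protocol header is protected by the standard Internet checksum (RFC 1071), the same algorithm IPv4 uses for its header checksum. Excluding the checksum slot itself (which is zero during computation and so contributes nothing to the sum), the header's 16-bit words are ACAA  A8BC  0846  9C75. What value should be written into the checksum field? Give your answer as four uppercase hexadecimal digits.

05DD

One's-complement addition (fold any carry out of bit 15 back into bit 0):
  0xACAA + 0xA8BC = 0x15566 → wrap carry → 0x5567
  0x5567 + 0x0846 = 0x05DAD
  0x5DAD + 0x9C75 = 0x0FA22
One's-complement sum = 0xFA22.
Checksum = ~0xFA22 & 0xFFFF = 0x05DD.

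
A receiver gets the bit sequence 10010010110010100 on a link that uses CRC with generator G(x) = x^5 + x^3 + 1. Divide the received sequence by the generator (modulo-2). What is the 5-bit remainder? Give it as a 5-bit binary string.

Modulo-2 division of 10010010110010100 by 101001:
  pos 0: 100100 XOR 101001 = 001101
  pos 2: 110110 XOR 101001 = 011111
  pos 3: 111111 XOR 101001 = 010110
  pos 4: 101101 XOR 101001 = 000100
  pos 7: 100001 XOR 101001 = 001000
  pos 9: 100001 XOR 101001 = 001000
  pos 11: 100000 XOR 101001 = 001001
Remainder = 01001 (nonzero — an error is detected).

01001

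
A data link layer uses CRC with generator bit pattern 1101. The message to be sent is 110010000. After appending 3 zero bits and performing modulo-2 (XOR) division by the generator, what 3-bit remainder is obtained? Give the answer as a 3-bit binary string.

011

Append 3 zeros: 110010000000. Divide by 1101 (XOR where the leading bit is 1):
  pos 0: 1100 XOR 1101 = 0001
  pos 3: 1100 XOR 1101 = 0001
  pos 6: 1000 XOR 1101 = 0101
  pos 7: 1010 XOR 1101 = 0111
  pos 8: 1110 XOR 1101 = 0011
Remainder (last 3 bits) = 011. This is the CRC / FCS.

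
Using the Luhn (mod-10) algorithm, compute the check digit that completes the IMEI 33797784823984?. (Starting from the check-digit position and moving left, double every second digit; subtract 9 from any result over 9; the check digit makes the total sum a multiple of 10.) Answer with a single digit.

Partial digits right→left: 4 8 9 3 2 8 4 8 7 7 9 7 3 3
Double every second digit counting from the check-digit position (so the 1st, 3rd, 5th, ... of the partial from the right).
  doubled (with −9 where >9): 8 9 4 8 5 9 6 → sum 49
  kept as-is: 8 3 8 8 7 7 3 → sum 44
Total = 49 + 44 = 93.
Check digit = (10 − (93 mod 10)) mod 10 = 7.

7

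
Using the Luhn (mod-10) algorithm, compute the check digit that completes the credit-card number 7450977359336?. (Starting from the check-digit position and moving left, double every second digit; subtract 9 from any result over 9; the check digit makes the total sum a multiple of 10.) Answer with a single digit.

Partial digits right→left: 6 3 3 9 5 3 7 7 9 0 5 4 7
Double every second digit counting from the check-digit position (so the 1st, 3rd, 5th, ... of the partial from the right).
  doubled (with −9 where >9): 3 6 1 5 9 1 5 → sum 30
  kept as-is: 3 9 3 7 0 4 → sum 26
Total = 30 + 26 = 56.
Check digit = (10 − (56 mod 10)) mod 10 = 4.

4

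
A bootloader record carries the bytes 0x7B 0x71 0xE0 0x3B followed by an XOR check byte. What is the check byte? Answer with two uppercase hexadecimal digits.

XOR the bytes together:
  start with 0x7B
  0x7B ⊕ 0x71 = 0x0A
  0x0A ⊕ 0xE0 = 0xEA
  0xEA ⊕ 0x3B = 0xD1

D1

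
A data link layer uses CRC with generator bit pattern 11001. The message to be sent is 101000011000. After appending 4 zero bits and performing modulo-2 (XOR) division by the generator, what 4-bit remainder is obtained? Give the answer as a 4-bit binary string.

1110

Append 4 zeros: 1010000110000000. Divide by 11001 (XOR where the leading bit is 1):
  pos 0: 10100 XOR 11001 = 01101
  pos 1: 11010 XOR 11001 = 00011
  pos 4: 11011 XOR 11001 = 00010
  pos 7: 10000 XOR 11001 = 01001
  pos 8: 10010 XOR 11001 = 01011
  pos 9: 10110 XOR 11001 = 01111
  pos 10: 11110 XOR 11001 = 00111
Remainder (last 4 bits) = 1110. This is the CRC / FCS.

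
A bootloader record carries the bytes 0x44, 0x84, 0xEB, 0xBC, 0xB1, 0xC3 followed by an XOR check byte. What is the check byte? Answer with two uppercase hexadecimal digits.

XOR the bytes together:
  start with 0x44
  0x44 ⊕ 0x84 = 0xC0
  0xC0 ⊕ 0xEB = 0x2B
  0x2B ⊕ 0xBC = 0x97
  0x97 ⊕ 0xB1 = 0x26
  0x26 ⊕ 0xC3 = 0xE5

E5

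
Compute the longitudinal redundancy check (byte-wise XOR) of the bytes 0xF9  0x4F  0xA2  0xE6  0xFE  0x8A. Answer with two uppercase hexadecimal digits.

86

XOR the bytes together:
  start with 0xF9
  0xF9 ⊕ 0x4F = 0xB6
  0xB6 ⊕ 0xA2 = 0x14
  0x14 ⊕ 0xE6 = 0xF2
  0xF2 ⊕ 0xFE = 0x0C
  0x0C ⊕ 0x8A = 0x86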